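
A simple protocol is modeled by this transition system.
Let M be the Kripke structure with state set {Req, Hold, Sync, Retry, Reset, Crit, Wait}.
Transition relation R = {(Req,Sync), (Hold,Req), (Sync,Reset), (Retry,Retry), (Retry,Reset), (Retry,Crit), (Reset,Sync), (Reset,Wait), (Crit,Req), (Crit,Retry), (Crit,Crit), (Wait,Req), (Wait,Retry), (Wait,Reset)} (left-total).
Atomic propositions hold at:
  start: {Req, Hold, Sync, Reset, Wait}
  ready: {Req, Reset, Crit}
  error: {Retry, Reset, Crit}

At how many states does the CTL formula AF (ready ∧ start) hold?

Sat(ready ∧ start) = {Req, Reset}
AF (ready ∧ start): least fixpoint, start Z0 = {Req, Reset}, add states with every successor in Z. Z1 = {Req, Hold, Sync, Reset}; fixed.
Sat(AF (ready ∧ start)) = {Req, Hold, Sync, Reset}
|Sat(AF (ready ∧ start))| = |{Req, Hold, Sync, Reset}| = 4.

4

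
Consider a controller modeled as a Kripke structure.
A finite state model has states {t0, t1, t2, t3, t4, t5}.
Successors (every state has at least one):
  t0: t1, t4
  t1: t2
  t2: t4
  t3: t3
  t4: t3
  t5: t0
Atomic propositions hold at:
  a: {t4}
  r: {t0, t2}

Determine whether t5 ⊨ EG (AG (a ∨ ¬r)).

No

Sat(¬r) = {t1, t3, t4, t5}
Sat(a ∨ ¬r) = {t1, t3, t4, t5}
AG (a ∨ ¬r): greatest fixpoint, start Z0 = {t1, t3, t4, t5}, keep only states in Sat with every successor in Z. Z1 = {t3, t4}; fixed.
Sat(AG (a ∨ ¬r)) = {t3, t4}
EG (AG (a ∨ ¬r)): greatest fixpoint, start Z0 = {t3, t4}, keep only states in Sat with some successor in Z. Already a fixed point.
Sat(EG (AG (a ∨ ¬r))) = {t3, t4}
t5 ∉ Sat(EG (AG (a ∨ ¬r))) = {t3, t4}, so the formula does not hold at t5.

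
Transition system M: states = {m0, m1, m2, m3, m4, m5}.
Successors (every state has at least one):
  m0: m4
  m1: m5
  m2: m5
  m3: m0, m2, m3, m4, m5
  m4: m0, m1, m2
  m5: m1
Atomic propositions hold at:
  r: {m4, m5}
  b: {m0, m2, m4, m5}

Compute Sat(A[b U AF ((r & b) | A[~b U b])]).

{m0, m1, m2, m4, m5}

Sat(r & b) = {m4, m5}
Sat(~b) = {m1, m3}
A[~b U b]: least fixpoint, start Z0 = Sat(b) = {m0, m2, m4, m5}, add states in Sat(~b) with every successor in Z. Z1 = {m0, m1, m2, m4, m5}; fixed.
Sat(A[~b U b]) = {m0, m1, m2, m4, m5}
Sat((r & b) | A[~b U b]) = {m0, m1, m2, m4, m5}
AF ((r & b) | A[~b U b]): least fixpoint, start Z0 = {m0, m1, m2, m4, m5}, add states with every successor in Z. Already a fixed point.
Sat(AF ((r & b) | A[~b U b])) = {m0, m1, m2, m4, m5}
A[b U AF ((r & b) | A[~b U b])]: least fixpoint, start Z0 = Sat(AF ((r & b) | A[~b U b])) = {m0, m1, m2, m4, m5}, add states in Sat(b) with every successor in Z. Already a fixed point.
Sat(A[b U AF ((r & b) | A[~b U b])]) = {m0, m1, m2, m4, m5}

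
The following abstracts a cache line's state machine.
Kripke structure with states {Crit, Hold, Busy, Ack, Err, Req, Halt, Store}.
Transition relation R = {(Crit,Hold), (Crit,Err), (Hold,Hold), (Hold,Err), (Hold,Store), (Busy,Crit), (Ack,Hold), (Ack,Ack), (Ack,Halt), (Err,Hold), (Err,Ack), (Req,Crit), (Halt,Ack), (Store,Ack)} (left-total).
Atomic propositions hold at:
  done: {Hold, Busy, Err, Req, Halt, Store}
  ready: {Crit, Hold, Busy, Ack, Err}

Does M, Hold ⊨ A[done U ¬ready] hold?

No

Sat(¬ready) = {Req, Halt, Store}
A[done U ¬ready]: least fixpoint, start Z0 = Sat(¬ready) = {Req, Halt, Store}, add states in Sat(done) with every successor in Z. Already a fixed point.
Sat(A[done U ¬ready]) = {Req, Halt, Store}
Hold ∉ Sat(A[done U ¬ready]) = {Req, Halt, Store}, so the formula does not hold at Hold.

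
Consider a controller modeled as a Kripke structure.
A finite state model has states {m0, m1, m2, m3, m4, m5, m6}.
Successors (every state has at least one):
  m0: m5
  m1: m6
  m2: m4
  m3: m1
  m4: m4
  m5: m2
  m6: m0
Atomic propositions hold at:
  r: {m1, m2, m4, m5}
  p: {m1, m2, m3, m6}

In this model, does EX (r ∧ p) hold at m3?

Yes

Sat(r ∧ p) = {m1, m2}
Sat(EX (r ∧ p)) = {s : some successor in {m1, m2}} = {m3, m5}
m3 ∈ Sat(EX (r ∧ p)) = {m3, m5}, so the formula holds at m3.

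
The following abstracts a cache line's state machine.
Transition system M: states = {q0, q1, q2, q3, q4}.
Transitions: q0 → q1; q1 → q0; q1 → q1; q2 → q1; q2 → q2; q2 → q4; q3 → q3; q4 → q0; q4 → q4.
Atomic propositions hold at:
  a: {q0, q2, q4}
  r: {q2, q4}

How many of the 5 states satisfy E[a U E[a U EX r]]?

Sat(EX r) = {s : some successor in {q2, q4}} = {q2, q4}
E[a U EX r]: least fixpoint, start Z0 = Sat(EX r) = {q2, q4}, add states in Sat(a) with some successor in Z. Already a fixed point.
Sat(E[a U EX r]) = {q2, q4}
E[a U E[a U EX r]]: least fixpoint, start Z0 = Sat(E[a U EX r]) = {q2, q4}, add states in Sat(a) with some successor in Z. Already a fixed point.
Sat(E[a U E[a U EX r]]) = {q2, q4}
|Sat(E[a U E[a U EX r]])| = |{q2, q4}| = 2.

2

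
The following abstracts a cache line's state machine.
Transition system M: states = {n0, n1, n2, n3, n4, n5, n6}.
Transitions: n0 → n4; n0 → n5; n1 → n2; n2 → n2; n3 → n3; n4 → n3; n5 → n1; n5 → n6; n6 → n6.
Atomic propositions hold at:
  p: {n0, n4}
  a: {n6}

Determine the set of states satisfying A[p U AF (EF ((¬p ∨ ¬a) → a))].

{n0, n5, n6}

Sat(¬p) = {n1, n2, n3, n5, n6}
Sat(¬a) = {n0, n1, n2, n3, n4, n5}
Sat(¬p ∨ ¬a) = {n0, n1, n2, n3, n4, n5, n6}
Sat((¬p ∨ ¬a) → a) = {n6}
EF ((¬p ∨ ¬a) → a): least fixpoint, start Z0 = {n6}, add states with some successor in Z. Z1 = {n5, n6}; Z2 = {n0, n5, n6}; fixed.
Sat(EF ((¬p ∨ ¬a) → a)) = {n0, n5, n6}
AF (EF ((¬p ∨ ¬a) → a)): least fixpoint, start Z0 = {n0, n5, n6}, add states with every successor in Z. Already a fixed point.
Sat(AF (EF ((¬p ∨ ¬a) → a))) = {n0, n5, n6}
A[p U AF (EF ((¬p ∨ ¬a) → a))]: least fixpoint, start Z0 = Sat(AF (EF ((¬p ∨ ¬a) → a))) = {n0, n5, n6}, add states in Sat(p) with every successor in Z. Already a fixed point.
Sat(A[p U AF (EF ((¬p ∨ ¬a) → a))]) = {n0, n5, n6}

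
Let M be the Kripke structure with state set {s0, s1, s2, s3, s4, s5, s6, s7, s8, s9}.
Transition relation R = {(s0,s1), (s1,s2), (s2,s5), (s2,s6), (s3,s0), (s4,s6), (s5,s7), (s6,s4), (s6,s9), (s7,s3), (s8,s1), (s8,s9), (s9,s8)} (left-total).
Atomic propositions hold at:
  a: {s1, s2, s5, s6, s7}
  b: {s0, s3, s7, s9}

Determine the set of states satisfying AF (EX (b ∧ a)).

Sat(b ∧ a) = {s7}
Sat(EX (b ∧ a)) = {s : some successor in {s7}} = {s5}
AF (EX (b ∧ a)): least fixpoint, start Z0 = {s5}, add states with every successor in Z. Already a fixed point.
Sat(AF (EX (b ∧ a))) = {s5}

{s5}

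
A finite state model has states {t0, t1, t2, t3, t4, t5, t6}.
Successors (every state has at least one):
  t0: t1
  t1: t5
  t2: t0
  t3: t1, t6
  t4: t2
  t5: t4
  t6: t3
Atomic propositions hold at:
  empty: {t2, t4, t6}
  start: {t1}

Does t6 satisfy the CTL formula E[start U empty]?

E[start U empty]: least fixpoint, start Z0 = Sat(empty) = {t2, t4, t6}, add states in Sat(start) with some successor in Z. Already a fixed point.
Sat(E[start U empty]) = {t2, t4, t6}
t6 ∈ Sat(E[start U empty]) = {t2, t4, t6}, so the formula holds at t6.

Yes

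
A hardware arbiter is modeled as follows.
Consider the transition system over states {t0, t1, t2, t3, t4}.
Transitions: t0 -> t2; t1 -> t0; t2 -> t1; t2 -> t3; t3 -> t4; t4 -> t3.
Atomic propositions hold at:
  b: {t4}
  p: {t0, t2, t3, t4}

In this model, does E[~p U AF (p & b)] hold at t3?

Yes

Sat(~p) = {t1}
Sat(p & b) = {t4}
AF (p & b): least fixpoint, start Z0 = {t4}, add states with every successor in Z. Z1 = {t3, t4}; fixed.
Sat(AF (p & b)) = {t3, t4}
E[~p U AF (p & b)]: least fixpoint, start Z0 = Sat(AF (p & b)) = {t3, t4}, add states in Sat(~p) with some successor in Z. Already a fixed point.
Sat(E[~p U AF (p & b)]) = {t3, t4}
t3 ∈ Sat(E[~p U AF (p & b)]) = {t3, t4}, so the formula holds at t3.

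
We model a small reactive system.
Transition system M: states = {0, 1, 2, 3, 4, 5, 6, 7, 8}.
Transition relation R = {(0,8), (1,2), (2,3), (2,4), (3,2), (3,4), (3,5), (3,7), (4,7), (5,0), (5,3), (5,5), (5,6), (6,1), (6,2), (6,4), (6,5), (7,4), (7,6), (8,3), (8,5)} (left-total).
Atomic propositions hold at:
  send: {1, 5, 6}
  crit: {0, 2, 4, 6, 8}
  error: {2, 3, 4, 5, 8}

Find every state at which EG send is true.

EG send: greatest fixpoint, start Z0 = {1, 5, 6}, keep only states in Sat with some successor in Z. Z1 = {5, 6}; fixed.
Sat(EG send) = {5, 6}

{5, 6}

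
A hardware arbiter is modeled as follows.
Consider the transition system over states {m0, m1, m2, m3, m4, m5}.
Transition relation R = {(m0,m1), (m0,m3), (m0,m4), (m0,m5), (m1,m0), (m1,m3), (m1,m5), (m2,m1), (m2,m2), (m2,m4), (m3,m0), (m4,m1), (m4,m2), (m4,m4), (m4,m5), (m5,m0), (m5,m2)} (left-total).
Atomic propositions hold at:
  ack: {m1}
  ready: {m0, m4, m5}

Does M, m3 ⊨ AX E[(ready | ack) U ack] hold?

Sat(ready | ack) = {m0, m1, m4, m5}
E[(ready | ack) U ack]: least fixpoint, start Z0 = Sat(ack) = {m1}, add states in Sat(ready | ack) with some successor in Z. Z1 = {m0, m1, m4}; Z2 = {m0, m1, m4, m5}; fixed.
Sat(E[(ready | ack) U ack]) = {m0, m1, m4, m5}
Sat(AX E[(ready | ack) U ack]) = {s : every successor in {m0, m1, m4, m5}} = {m3}
m3 ∈ Sat(AX E[(ready | ack) U ack]) = {m3}, so the formula holds at m3.

Yes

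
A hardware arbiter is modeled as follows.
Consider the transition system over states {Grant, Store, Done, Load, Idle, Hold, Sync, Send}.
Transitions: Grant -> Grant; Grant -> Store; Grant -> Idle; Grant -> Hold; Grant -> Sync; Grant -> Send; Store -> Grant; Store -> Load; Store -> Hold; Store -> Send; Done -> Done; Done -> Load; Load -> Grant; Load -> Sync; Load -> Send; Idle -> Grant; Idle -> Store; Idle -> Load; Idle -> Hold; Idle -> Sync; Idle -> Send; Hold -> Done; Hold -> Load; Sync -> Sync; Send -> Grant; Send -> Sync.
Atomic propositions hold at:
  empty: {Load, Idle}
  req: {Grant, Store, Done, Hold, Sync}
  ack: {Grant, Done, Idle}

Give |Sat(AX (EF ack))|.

EF ack: least fixpoint, start Z0 = {Grant, Done, Idle}, add states with some successor in Z. Z1 = {Grant, Store, Done, Load, Idle, Hold, Send}; fixed.
Sat(EF ack) = {Grant, Store, Done, Load, Idle, Hold, Send}
Sat(AX (EF ack)) = {s : every successor in {Grant, Store, Done, Load, Idle, Hold, Send}} = {Store, Done, Hold}
|Sat(AX (EF ack))| = |{Store, Done, Hold}| = 3.

3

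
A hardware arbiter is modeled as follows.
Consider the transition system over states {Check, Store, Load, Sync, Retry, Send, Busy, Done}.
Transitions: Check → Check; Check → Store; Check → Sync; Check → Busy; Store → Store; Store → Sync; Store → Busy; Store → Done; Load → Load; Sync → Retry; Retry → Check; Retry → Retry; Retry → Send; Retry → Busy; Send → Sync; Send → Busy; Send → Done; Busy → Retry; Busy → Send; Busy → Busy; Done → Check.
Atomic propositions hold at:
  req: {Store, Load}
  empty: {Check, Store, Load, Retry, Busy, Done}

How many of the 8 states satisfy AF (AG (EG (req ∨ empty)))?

1

Sat(req ∨ empty) = {Check, Store, Load, Retry, Busy, Done}
EG (req ∨ empty): greatest fixpoint, start Z0 = {Check, Store, Load, Retry, Busy, Done}, keep only states in Sat with some successor in Z. Already a fixed point.
Sat(EG (req ∨ empty)) = {Check, Store, Load, Retry, Busy, Done}
AG (EG (req ∨ empty)): greatest fixpoint, start Z0 = {Check, Store, Load, Retry, Busy, Done}, keep only states in Sat with every successor in Z. Z1 = {Load, Done}; Z2 = {Load}; fixed.
Sat(AG (EG (req ∨ empty))) = {Load}
AF (AG (EG (req ∨ empty))): least fixpoint, start Z0 = {Load}, add states with every successor in Z. Already a fixed point.
Sat(AF (AG (EG (req ∨ empty)))) = {Load}
|Sat(AF (AG (EG (req ∨ empty))))| = |{Load}| = 1.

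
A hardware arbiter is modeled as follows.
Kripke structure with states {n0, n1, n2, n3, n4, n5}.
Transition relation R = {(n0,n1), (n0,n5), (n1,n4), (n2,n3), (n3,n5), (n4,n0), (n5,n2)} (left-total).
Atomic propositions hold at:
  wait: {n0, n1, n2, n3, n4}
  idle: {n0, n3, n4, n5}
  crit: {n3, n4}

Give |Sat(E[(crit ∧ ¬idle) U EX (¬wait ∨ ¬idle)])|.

Sat(¬idle) = {n1, n2}
Sat(crit ∧ ¬idle) = ∅
Sat(¬wait) = {n5}
Sat(¬wait ∨ ¬idle) = {n1, n2, n5}
Sat(EX (¬wait ∨ ¬idle)) = {s : some successor in {n1, n2, n5}} = {n0, n3, n5}
E[(crit ∧ ¬idle) U EX (¬wait ∨ ¬idle)]: least fixpoint, start Z0 = Sat(EX (¬wait ∨ ¬idle)) = {n0, n3, n5}, add states in Sat(crit ∧ ¬idle) with some successor in Z. Already a fixed point.
Sat(E[(crit ∧ ¬idle) U EX (¬wait ∨ ¬idle)]) = {n0, n3, n5}
|Sat(E[(crit ∧ ¬idle) U EX (¬wait ∨ ¬idle)])| = |{n0, n3, n5}| = 3.

3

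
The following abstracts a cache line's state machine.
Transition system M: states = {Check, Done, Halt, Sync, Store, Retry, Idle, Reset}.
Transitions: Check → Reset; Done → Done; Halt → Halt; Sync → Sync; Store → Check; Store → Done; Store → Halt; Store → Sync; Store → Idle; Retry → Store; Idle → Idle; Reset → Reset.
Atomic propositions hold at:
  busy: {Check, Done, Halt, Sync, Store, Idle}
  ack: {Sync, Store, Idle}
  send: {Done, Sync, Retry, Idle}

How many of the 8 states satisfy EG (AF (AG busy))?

AG busy: greatest fixpoint, start Z0 = {Check, Done, Halt, Sync, Store, Idle}, keep only states in Sat with every successor in Z. Z1 = {Done, Halt, Sync, Store, Idle}; Z2 = {Done, Halt, Sync, Idle}; fixed.
Sat(AG busy) = {Done, Halt, Sync, Idle}
AF (AG busy): least fixpoint, start Z0 = {Done, Halt, Sync, Idle}, add states with every successor in Z. Already a fixed point.
Sat(AF (AG busy)) = {Done, Halt, Sync, Idle}
EG (AF (AG busy)): greatest fixpoint, start Z0 = {Done, Halt, Sync, Idle}, keep only states in Sat with some successor in Z. Already a fixed point.
Sat(EG (AF (AG busy))) = {Done, Halt, Sync, Idle}
|Sat(EG (AF (AG busy)))| = |{Done, Halt, Sync, Idle}| = 4.

4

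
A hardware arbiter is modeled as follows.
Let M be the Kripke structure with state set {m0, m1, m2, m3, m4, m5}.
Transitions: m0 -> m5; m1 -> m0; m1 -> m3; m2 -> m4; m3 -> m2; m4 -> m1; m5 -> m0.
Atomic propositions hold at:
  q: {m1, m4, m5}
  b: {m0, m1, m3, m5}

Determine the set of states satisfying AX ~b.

{m2, m3}

Sat(~b) = {m2, m4}
Sat(AX ~b) = {s : every successor in {m2, m4}} = {m2, m3}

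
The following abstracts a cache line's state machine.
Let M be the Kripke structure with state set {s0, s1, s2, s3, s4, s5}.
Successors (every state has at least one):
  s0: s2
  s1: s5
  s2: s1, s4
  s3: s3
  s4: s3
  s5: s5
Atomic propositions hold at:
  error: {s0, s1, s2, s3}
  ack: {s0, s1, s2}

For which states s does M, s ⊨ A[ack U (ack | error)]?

Sat(ack | error) = {s0, s1, s2, s3}
A[ack U (ack | error)]: least fixpoint, start Z0 = Sat((ack | error)) = {s0, s1, s2, s3}, add states in Sat(ack) with every successor in Z. Already a fixed point.
Sat(A[ack U (ack | error)]) = {s0, s1, s2, s3}

{s0, s1, s2, s3}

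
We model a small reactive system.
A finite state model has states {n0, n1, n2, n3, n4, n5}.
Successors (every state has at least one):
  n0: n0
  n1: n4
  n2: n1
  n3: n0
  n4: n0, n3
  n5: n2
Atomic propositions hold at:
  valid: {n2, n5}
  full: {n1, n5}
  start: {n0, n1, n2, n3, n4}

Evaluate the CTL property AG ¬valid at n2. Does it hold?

Sat(¬valid) = {n0, n1, n3, n4}
AG ¬valid: greatest fixpoint, start Z0 = {n0, n1, n3, n4}, keep only states in Sat with every successor in Z. Already a fixed point.
Sat(AG ¬valid) = {n0, n1, n3, n4}
n2 ∉ Sat(AG ¬valid) = {n0, n1, n3, n4}, so the formula does not hold at n2.

No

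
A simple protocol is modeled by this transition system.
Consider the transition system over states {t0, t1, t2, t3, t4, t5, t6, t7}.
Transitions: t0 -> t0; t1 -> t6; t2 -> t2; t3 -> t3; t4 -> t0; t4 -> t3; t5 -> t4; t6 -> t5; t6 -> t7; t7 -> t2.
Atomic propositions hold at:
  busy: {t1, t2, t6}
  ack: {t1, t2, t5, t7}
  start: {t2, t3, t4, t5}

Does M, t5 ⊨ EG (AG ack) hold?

No

AG ack: greatest fixpoint, start Z0 = {t1, t2, t5, t7}, keep only states in Sat with every successor in Z. Z1 = {t2, t7}; fixed.
Sat(AG ack) = {t2, t7}
EG (AG ack): greatest fixpoint, start Z0 = {t2, t7}, keep only states in Sat with some successor in Z. Already a fixed point.
Sat(EG (AG ack)) = {t2, t7}
t5 ∉ Sat(EG (AG ack)) = {t2, t7}, so the formula does not hold at t5.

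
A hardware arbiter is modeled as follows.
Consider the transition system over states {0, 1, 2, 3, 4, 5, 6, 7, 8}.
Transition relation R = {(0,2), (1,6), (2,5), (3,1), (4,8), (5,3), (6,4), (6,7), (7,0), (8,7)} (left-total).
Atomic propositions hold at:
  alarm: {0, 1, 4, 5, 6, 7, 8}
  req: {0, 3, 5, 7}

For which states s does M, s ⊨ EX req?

{2, 5, 6, 7, 8}

Sat(EX req) = {s : some successor in {0, 3, 5, 7}} = {2, 5, 6, 7, 8}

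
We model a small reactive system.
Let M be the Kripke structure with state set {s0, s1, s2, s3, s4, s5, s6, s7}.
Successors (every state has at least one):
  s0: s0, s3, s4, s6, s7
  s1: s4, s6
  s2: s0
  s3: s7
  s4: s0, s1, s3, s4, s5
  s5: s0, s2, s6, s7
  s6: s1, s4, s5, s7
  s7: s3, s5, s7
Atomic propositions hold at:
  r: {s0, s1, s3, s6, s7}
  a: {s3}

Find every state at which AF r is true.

{s0, s1, s2, s3, s5, s6, s7}

AF r: least fixpoint, start Z0 = {s0, s1, s3, s6, s7}, add states with every successor in Z. Z1 = {s0, s1, s2, s3, s6, s7}; Z2 = {s0, s1, s2, s3, s5, s6, s7}; fixed.
Sat(AF r) = {s0, s1, s2, s3, s5, s6, s7}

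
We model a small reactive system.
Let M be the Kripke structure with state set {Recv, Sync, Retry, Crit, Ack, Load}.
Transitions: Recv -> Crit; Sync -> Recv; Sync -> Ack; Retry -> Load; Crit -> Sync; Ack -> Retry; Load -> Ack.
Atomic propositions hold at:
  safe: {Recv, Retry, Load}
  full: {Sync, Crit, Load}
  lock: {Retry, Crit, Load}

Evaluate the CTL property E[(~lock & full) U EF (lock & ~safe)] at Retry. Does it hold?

No

Sat(~lock) = {Recv, Sync, Ack}
Sat(~lock & full) = {Sync}
Sat(~safe) = {Sync, Crit, Ack}
Sat(lock & ~safe) = {Crit}
EF (lock & ~safe): least fixpoint, start Z0 = {Crit}, add states with some successor in Z. Z1 = {Recv, Crit}; Z2 = {Recv, Sync, Crit}; fixed.
Sat(EF (lock & ~safe)) = {Recv, Sync, Crit}
E[(~lock & full) U EF (lock & ~safe)]: least fixpoint, start Z0 = Sat(EF (lock & ~safe)) = {Recv, Sync, Crit}, add states in Sat(~lock & full) with some successor in Z. Already a fixed point.
Sat(E[(~lock & full) U EF (lock & ~safe)]) = {Recv, Sync, Crit}
Retry ∉ Sat(E[(~lock & full) U EF (lock & ~safe)]) = {Recv, Sync, Crit}, so the formula does not hold at Retry.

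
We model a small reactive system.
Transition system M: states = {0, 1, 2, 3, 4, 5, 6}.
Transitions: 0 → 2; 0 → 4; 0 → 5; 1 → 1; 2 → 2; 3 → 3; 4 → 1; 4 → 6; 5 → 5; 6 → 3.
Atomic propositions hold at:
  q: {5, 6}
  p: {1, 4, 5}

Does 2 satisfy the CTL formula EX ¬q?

Sat(¬q) = {0, 1, 2, 3, 4}
Sat(EX ¬q) = {s : some successor in {0, 1, 2, 3, 4}} = {0, 1, 2, 3, 4, 6}
2 ∈ Sat(EX ¬q) = {0, 1, 2, 3, 4, 6}, so the formula holds at 2.

Yes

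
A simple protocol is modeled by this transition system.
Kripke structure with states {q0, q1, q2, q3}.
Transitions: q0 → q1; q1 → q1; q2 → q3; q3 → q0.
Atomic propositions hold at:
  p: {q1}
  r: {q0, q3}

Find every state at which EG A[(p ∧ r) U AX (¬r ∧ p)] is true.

{q0, q1}

Sat(p ∧ r) = ∅
Sat(¬r) = {q1, q2}
Sat(¬r ∧ p) = {q1}
Sat(AX (¬r ∧ p)) = {s : every successor in {q1}} = {q0, q1}
A[(p ∧ r) U AX (¬r ∧ p)]: least fixpoint, start Z0 = Sat(AX (¬r ∧ p)) = {q0, q1}, add states in Sat(p ∧ r) with every successor in Z. Already a fixed point.
Sat(A[(p ∧ r) U AX (¬r ∧ p)]) = {q0, q1}
EG A[(p ∧ r) U AX (¬r ∧ p)]: greatest fixpoint, start Z0 = {q0, q1}, keep only states in Sat with some successor in Z. Already a fixed point.
Sat(EG A[(p ∧ r) U AX (¬r ∧ p)]) = {q0, q1}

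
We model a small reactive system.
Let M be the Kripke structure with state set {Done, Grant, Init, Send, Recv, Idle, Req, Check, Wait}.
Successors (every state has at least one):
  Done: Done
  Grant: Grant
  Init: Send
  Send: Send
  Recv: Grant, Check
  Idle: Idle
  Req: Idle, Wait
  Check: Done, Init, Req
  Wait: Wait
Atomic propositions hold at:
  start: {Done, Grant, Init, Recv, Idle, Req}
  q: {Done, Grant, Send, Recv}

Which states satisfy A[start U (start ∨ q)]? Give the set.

Sat(start ∨ q) = {Done, Grant, Init, Send, Recv, Idle, Req}
A[start U (start ∨ q)]: least fixpoint, start Z0 = Sat((start ∨ q)) = {Done, Grant, Init, Send, Recv, Idle, Req}, add states in Sat(start) with every successor in Z. Already a fixed point.
Sat(A[start U (start ∨ q)]) = {Done, Grant, Init, Send, Recv, Idle, Req}

{Done, Grant, Init, Send, Recv, Idle, Req}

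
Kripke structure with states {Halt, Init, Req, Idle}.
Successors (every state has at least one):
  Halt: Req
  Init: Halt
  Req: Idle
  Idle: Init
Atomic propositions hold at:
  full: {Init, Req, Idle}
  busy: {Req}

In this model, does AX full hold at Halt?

Sat(AX full) = {s : every successor in {Init, Req, Idle}} = {Halt, Req, Idle}
Halt ∈ Sat(AX full) = {Halt, Req, Idle}, so the formula holds at Halt.

Yes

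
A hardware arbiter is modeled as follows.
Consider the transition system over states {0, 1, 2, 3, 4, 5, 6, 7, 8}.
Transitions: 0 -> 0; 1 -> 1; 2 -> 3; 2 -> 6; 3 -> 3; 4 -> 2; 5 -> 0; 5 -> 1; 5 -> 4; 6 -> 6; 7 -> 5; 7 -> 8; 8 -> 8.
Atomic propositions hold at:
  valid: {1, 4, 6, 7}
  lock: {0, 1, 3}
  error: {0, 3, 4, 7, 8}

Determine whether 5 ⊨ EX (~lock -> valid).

Sat(~lock) = {2, 4, 5, 6, 7, 8}
Sat(~lock -> valid) = {0, 1, 3, 4, 6, 7}
Sat(EX (~lock -> valid)) = {s : some successor in {0, 1, 3, 4, 6, 7}} = {0, 1, 2, 3, 5, 6}
5 ∈ Sat(EX (~lock -> valid)) = {0, 1, 2, 3, 5, 6}, so the formula holds at 5.

Yes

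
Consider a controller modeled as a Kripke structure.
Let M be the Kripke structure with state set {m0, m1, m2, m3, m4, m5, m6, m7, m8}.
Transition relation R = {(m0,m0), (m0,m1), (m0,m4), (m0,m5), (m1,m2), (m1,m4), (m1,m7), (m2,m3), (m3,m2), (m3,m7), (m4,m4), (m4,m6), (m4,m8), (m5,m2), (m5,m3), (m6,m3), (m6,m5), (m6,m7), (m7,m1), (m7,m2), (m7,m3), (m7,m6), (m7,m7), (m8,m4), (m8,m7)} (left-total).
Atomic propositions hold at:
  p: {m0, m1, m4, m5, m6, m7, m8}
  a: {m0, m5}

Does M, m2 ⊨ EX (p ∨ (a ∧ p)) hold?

No

Sat(a ∧ p) = {m0, m5}
Sat(p ∨ (a ∧ p)) = {m0, m1, m4, m5, m6, m7, m8}
Sat(EX (p ∨ (a ∧ p))) = {s : some successor in {m0, m1, m4, m5, m6, m7, m8}} = {m0, m1, m3, m4, m6, m7, m8}
m2 ∉ Sat(EX (p ∨ (a ∧ p))) = {m0, m1, m3, m4, m6, m7, m8}, so the formula does not hold at m2.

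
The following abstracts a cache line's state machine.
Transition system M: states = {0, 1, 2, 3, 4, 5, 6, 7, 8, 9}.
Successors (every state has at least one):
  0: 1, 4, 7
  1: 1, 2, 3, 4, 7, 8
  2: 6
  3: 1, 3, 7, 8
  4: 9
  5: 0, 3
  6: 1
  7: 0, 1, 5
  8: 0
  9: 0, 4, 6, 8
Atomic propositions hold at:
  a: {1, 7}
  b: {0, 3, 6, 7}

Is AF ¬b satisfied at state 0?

No

Sat(¬b) = {1, 2, 4, 5, 8, 9}
AF ¬b: least fixpoint, start Z0 = {1, 2, 4, 5, 8, 9}, add states with every successor in Z. Z1 = {1, 2, 4, 5, 6, 8, 9}; fixed.
Sat(AF ¬b) = {1, 2, 4, 5, 6, 8, 9}
0 ∉ Sat(AF ¬b) = {1, 2, 4, 5, 6, 8, 9}, so the formula does not hold at 0.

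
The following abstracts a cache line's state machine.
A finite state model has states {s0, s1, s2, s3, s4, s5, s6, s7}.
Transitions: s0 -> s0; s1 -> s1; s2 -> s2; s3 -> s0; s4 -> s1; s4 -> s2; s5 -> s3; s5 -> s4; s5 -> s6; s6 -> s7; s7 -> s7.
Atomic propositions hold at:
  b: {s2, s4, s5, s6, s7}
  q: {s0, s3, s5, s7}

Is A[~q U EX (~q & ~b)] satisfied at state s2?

No

Sat(~q) = {s1, s2, s4, s6}
Sat(~b) = {s0, s1, s3}
Sat(~q & ~b) = {s1}
Sat(EX (~q & ~b)) = {s : some successor in {s1}} = {s1, s4}
A[~q U EX (~q & ~b)]: least fixpoint, start Z0 = Sat(EX (~q & ~b)) = {s1, s4}, add states in Sat(~q) with every successor in Z. Already a fixed point.
Sat(A[~q U EX (~q & ~b)]) = {s1, s4}
s2 ∉ Sat(A[~q U EX (~q & ~b)]) = {s1, s4}, so the formula does not hold at s2.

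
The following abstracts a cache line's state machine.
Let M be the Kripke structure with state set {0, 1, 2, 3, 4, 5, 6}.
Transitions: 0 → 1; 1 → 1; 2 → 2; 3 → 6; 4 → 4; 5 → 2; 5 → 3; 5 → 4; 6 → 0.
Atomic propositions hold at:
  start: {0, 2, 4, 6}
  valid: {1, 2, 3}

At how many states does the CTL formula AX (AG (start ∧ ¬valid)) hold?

Sat(¬valid) = {0, 4, 5, 6}
Sat(start ∧ ¬valid) = {0, 4, 6}
AG (start ∧ ¬valid): greatest fixpoint, start Z0 = {0, 4, 6}, keep only states in Sat with every successor in Z. Z1 = {4, 6}; Z2 = {4}; fixed.
Sat(AG (start ∧ ¬valid)) = {4}
Sat(AX (AG (start ∧ ¬valid))) = {s : every successor in {4}} = {4}
|Sat(AX (AG (start ∧ ¬valid)))| = |{4}| = 1.

1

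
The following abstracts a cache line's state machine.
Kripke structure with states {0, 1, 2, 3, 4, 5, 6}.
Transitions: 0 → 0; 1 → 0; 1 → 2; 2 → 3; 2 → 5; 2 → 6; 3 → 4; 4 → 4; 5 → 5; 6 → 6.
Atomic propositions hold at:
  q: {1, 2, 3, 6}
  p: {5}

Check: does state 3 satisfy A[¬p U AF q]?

Yes

Sat(¬p) = {0, 1, 2, 3, 4, 6}
AF q: least fixpoint, start Z0 = {1, 2, 3, 6}, add states with every successor in Z. Already a fixed point.
Sat(AF q) = {1, 2, 3, 6}
A[¬p U AF q]: least fixpoint, start Z0 = Sat(AF q) = {1, 2, 3, 6}, add states in Sat(¬p) with every successor in Z. Already a fixed point.
Sat(A[¬p U AF q]) = {1, 2, 3, 6}
3 ∈ Sat(A[¬p U AF q]) = {1, 2, 3, 6}, so the formula holds at 3.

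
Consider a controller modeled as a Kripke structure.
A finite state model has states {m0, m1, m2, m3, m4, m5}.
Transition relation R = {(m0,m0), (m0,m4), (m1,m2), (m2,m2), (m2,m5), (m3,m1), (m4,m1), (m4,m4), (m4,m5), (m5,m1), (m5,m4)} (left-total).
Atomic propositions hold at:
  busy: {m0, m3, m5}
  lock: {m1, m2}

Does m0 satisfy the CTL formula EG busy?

Yes

EG busy: greatest fixpoint, start Z0 = {m0, m3, m5}, keep only states in Sat with some successor in Z. Z1 = {m0}; fixed.
Sat(EG busy) = {m0}
m0 ∈ Sat(EG busy) = {m0}, so the formula holds at m0.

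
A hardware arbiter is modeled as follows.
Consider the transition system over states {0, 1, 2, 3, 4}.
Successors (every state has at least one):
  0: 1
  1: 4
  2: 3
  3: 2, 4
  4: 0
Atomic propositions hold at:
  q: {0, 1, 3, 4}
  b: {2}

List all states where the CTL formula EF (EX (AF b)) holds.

AF b: least fixpoint, start Z0 = {2}, add states with every successor in Z. Already a fixed point.
Sat(AF b) = {2}
Sat(EX (AF b)) = {s : some successor in {2}} = {3}
EF (EX (AF b)): least fixpoint, start Z0 = {3}, add states with some successor in Z. Z1 = {2, 3}; fixed.
Sat(EF (EX (AF b))) = {2, 3}

{2, 3}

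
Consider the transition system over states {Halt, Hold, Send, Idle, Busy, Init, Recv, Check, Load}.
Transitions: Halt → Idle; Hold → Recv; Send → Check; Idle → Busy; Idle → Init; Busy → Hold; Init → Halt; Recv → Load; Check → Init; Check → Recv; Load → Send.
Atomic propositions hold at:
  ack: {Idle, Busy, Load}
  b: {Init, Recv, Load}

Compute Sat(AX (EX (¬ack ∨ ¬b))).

{Halt, Send, Idle, Busy, Init, Recv, Load}

Sat(¬ack) = {Halt, Hold, Send, Init, Recv, Check}
Sat(¬b) = {Halt, Hold, Send, Idle, Busy, Check}
Sat(¬ack ∨ ¬b) = {Halt, Hold, Send, Idle, Busy, Init, Recv, Check}
Sat(EX (¬ack ∨ ¬b)) = {s : some successor in {Halt, Hold, Send, Idle, Busy, Init, Recv, Check}} = {Halt, Hold, Send, Idle, Busy, Init, Check, Load}
Sat(AX (EX (¬ack ∨ ¬b))) = {s : every successor in {Halt, Hold, Send, Idle, Busy, Init, Check, Load}} = {Halt, Send, Idle, Busy, Init, Recv, Load}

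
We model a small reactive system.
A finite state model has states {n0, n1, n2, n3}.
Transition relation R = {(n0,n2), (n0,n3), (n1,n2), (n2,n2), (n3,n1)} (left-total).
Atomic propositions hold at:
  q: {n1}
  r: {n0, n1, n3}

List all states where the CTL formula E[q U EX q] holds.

Sat(EX q) = {s : some successor in {n1}} = {n3}
E[q U EX q]: least fixpoint, start Z0 = Sat(EX q) = {n3}, add states in Sat(q) with some successor in Z. Already a fixed point.
Sat(E[q U EX q]) = {n3}

{n3}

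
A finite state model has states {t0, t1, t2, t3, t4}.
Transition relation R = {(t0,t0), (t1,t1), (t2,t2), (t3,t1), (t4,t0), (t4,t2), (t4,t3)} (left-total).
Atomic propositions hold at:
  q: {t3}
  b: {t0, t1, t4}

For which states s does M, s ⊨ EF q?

{t3, t4}

EF q: least fixpoint, start Z0 = {t3}, add states with some successor in Z. Z1 = {t3, t4}; fixed.
Sat(EF q) = {t3, t4}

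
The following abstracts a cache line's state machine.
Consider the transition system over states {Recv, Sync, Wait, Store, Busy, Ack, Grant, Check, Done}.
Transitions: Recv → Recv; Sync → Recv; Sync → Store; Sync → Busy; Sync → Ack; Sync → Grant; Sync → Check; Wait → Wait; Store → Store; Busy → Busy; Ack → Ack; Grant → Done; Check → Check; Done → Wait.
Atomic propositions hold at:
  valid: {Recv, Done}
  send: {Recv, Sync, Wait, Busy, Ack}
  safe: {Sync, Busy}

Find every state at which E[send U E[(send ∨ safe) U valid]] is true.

Sat(send ∨ safe) = {Recv, Sync, Wait, Busy, Ack}
E[(send ∨ safe) U valid]: least fixpoint, start Z0 = Sat(valid) = {Recv, Done}, add states in Sat(send ∨ safe) with some successor in Z. Z1 = {Recv, Sync, Done}; fixed.
Sat(E[(send ∨ safe) U valid]) = {Recv, Sync, Done}
E[send U E[(send ∨ safe) U valid]]: least fixpoint, start Z0 = Sat(E[(send ∨ safe) U valid]) = {Recv, Sync, Done}, add states in Sat(send) with some successor in Z. Already a fixed point.
Sat(E[send U E[(send ∨ safe) U valid]]) = {Recv, Sync, Done}

{Recv, Sync, Done}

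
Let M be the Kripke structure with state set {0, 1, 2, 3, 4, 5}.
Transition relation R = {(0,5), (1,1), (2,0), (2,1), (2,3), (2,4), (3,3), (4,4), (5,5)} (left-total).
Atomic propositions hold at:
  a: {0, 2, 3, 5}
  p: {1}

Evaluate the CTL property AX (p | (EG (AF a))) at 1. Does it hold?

AF a: least fixpoint, start Z0 = {0, 2, 3, 5}, add states with every successor in Z. Already a fixed point.
Sat(AF a) = {0, 2, 3, 5}
EG (AF a): greatest fixpoint, start Z0 = {0, 2, 3, 5}, keep only states in Sat with some successor in Z. Already a fixed point.
Sat(EG (AF a)) = {0, 2, 3, 5}
Sat(p | (EG (AF a))) = {0, 1, 2, 3, 5}
Sat(AX (p | (EG (AF a)))) = {s : every successor in {0, 1, 2, 3, 5}} = {0, 1, 3, 5}
1 ∈ Sat(AX (p | (EG (AF a)))) = {0, 1, 3, 5}, so the formula holds at 1.

Yes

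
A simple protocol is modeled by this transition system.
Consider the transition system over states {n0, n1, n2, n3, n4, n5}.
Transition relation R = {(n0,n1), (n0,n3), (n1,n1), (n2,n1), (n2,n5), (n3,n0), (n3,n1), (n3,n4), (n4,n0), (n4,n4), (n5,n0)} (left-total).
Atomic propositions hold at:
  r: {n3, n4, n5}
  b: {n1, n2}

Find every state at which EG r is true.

EG r: greatest fixpoint, start Z0 = {n3, n4, n5}, keep only states in Sat with some successor in Z. Z1 = {n3, n4}; fixed.
Sat(EG r) = {n3, n4}

{n3, n4}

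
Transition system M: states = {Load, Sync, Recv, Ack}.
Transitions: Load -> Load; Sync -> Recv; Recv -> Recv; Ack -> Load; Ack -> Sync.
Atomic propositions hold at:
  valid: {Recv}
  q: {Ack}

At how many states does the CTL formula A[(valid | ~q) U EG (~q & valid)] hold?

Sat(~q) = {Load, Sync, Recv}
Sat(valid | ~q) = {Load, Sync, Recv}
Sat(~q & valid) = {Recv}
EG (~q & valid): greatest fixpoint, start Z0 = {Recv}, keep only states in Sat with some successor in Z. Already a fixed point.
Sat(EG (~q & valid)) = {Recv}
A[(valid | ~q) U EG (~q & valid)]: least fixpoint, start Z0 = Sat(EG (~q & valid)) = {Recv}, add states in Sat(valid | ~q) with every successor in Z. Z1 = {Sync, Recv}; fixed.
Sat(A[(valid | ~q) U EG (~q & valid)]) = {Sync, Recv}
|Sat(A[(valid | ~q) U EG (~q & valid)])| = |{Sync, Recv}| = 2.

2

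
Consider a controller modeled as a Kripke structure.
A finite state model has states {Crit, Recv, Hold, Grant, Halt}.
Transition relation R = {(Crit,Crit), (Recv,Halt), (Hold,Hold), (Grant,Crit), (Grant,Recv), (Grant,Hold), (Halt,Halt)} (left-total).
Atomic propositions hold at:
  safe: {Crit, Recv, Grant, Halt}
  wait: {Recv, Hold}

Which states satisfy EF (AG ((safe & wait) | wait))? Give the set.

Sat(safe & wait) = {Recv}
Sat((safe & wait) | wait) = {Recv, Hold}
AG ((safe & wait) | wait): greatest fixpoint, start Z0 = {Recv, Hold}, keep only states in Sat with every successor in Z. Z1 = {Hold}; fixed.
Sat(AG ((safe & wait) | wait)) = {Hold}
EF (AG ((safe & wait) | wait)): least fixpoint, start Z0 = {Hold}, add states with some successor in Z. Z1 = {Hold, Grant}; fixed.
Sat(EF (AG ((safe & wait) | wait))) = {Hold, Grant}

{Hold, Grant}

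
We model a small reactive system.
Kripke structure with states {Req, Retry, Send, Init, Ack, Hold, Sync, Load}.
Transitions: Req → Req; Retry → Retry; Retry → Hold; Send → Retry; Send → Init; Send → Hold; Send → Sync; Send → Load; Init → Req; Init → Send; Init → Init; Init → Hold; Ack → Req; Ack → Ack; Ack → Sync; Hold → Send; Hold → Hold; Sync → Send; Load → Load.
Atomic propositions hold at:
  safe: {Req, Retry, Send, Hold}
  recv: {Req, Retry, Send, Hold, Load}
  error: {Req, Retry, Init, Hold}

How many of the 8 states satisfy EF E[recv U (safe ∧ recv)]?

7

Sat(safe ∧ recv) = {Req, Retry, Send, Hold}
E[recv U (safe ∧ recv)]: least fixpoint, start Z0 = Sat((safe ∧ recv)) = {Req, Retry, Send, Hold}, add states in Sat(recv) with some successor in Z. Already a fixed point.
Sat(E[recv U (safe ∧ recv)]) = {Req, Retry, Send, Hold}
EF E[recv U (safe ∧ recv)]: least fixpoint, start Z0 = {Req, Retry, Send, Hold}, add states with some successor in Z. Z1 = {Req, Retry, Send, Init, Ack, Hold, Sync}; fixed.
Sat(EF E[recv U (safe ∧ recv)]) = {Req, Retry, Send, Init, Ack, Hold, Sync}
|Sat(EF E[recv U (safe ∧ recv)])| = |{Req, Retry, Send, Init, Ack, Hold, Sync}| = 7.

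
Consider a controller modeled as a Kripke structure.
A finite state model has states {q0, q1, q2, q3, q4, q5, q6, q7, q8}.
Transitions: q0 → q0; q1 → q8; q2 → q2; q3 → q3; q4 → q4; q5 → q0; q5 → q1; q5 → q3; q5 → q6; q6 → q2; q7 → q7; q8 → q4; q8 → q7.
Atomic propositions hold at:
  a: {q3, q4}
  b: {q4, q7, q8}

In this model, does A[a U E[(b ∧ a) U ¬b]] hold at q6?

Sat(b ∧ a) = {q4}
Sat(¬b) = {q0, q1, q2, q3, q5, q6}
E[(b ∧ a) U ¬b]: least fixpoint, start Z0 = Sat(¬b) = {q0, q1, q2, q3, q5, q6}, add states in Sat(b ∧ a) with some successor in Z. Already a fixed point.
Sat(E[(b ∧ a) U ¬b]) = {q0, q1, q2, q3, q5, q6}
A[a U E[(b ∧ a) U ¬b]]: least fixpoint, start Z0 = Sat(E[(b ∧ a) U ¬b]) = {q0, q1, q2, q3, q5, q6}, add states in Sat(a) with every successor in Z. Already a fixed point.
Sat(A[a U E[(b ∧ a) U ¬b]]) = {q0, q1, q2, q3, q5, q6}
q6 ∈ Sat(A[a U E[(b ∧ a) U ¬b]]) = {q0, q1, q2, q3, q5, q6}, so the formula holds at q6.

Yes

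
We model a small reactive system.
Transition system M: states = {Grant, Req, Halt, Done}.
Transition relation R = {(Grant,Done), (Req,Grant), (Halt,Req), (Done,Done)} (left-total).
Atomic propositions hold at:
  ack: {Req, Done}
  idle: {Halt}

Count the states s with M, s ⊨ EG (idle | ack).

1

Sat(idle | ack) = {Req, Halt, Done}
EG (idle | ack): greatest fixpoint, start Z0 = {Req, Halt, Done}, keep only states in Sat with some successor in Z. Z1 = {Halt, Done}; Z2 = {Done}; fixed.
Sat(EG (idle | ack)) = {Done}
|Sat(EG (idle | ack))| = |{Done}| = 1.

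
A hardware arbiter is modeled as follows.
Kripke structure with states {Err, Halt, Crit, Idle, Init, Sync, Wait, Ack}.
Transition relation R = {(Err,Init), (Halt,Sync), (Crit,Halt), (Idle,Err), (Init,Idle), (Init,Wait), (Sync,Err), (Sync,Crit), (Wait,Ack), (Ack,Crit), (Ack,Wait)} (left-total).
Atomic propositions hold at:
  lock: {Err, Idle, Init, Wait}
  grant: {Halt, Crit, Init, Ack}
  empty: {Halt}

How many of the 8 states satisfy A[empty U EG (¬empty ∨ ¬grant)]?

7

Sat(¬empty) = {Err, Crit, Idle, Init, Sync, Wait, Ack}
Sat(¬grant) = {Err, Idle, Sync, Wait}
Sat(¬empty ∨ ¬grant) = {Err, Crit, Idle, Init, Sync, Wait, Ack}
EG (¬empty ∨ ¬grant): greatest fixpoint, start Z0 = {Err, Crit, Idle, Init, Sync, Wait, Ack}, keep only states in Sat with some successor in Z. Z1 = {Err, Idle, Init, Sync, Wait, Ack}; fixed.
Sat(EG (¬empty ∨ ¬grant)) = {Err, Idle, Init, Sync, Wait, Ack}
A[empty U EG (¬empty ∨ ¬grant)]: least fixpoint, start Z0 = Sat(EG (¬empty ∨ ¬grant)) = {Err, Idle, Init, Sync, Wait, Ack}, add states in Sat(empty) with every successor in Z. Z1 = {Err, Halt, Idle, Init, Sync, Wait, Ack}; fixed.
Sat(A[empty U EG (¬empty ∨ ¬grant)]) = {Err, Halt, Idle, Init, Sync, Wait, Ack}
|Sat(A[empty U EG (¬empty ∨ ¬grant)])| = |{Err, Halt, Idle, Init, Sync, Wait, Ack}| = 7.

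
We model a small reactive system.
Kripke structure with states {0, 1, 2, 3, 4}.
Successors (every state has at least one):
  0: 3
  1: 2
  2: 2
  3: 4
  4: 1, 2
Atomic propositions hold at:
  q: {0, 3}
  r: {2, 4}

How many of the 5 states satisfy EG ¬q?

Sat(¬q) = {1, 2, 4}
EG ¬q: greatest fixpoint, start Z0 = {1, 2, 4}, keep only states in Sat with some successor in Z. Already a fixed point.
Sat(EG ¬q) = {1, 2, 4}
|Sat(EG ¬q)| = |{1, 2, 4}| = 3.

3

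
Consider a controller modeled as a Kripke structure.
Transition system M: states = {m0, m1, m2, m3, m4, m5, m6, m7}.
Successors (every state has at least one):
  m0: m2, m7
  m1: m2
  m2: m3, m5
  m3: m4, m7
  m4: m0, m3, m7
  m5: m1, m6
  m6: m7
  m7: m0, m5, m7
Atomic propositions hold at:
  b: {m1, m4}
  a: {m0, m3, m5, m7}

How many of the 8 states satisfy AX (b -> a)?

Sat(b -> a) = {m0, m2, m3, m5, m6, m7}
Sat(AX (b -> a)) = {s : every successor in {m0, m2, m3, m5, m6, m7}} = {m0, m1, m2, m4, m6, m7}
|Sat(AX (b -> a))| = |{m0, m1, m2, m4, m6, m7}| = 6.

6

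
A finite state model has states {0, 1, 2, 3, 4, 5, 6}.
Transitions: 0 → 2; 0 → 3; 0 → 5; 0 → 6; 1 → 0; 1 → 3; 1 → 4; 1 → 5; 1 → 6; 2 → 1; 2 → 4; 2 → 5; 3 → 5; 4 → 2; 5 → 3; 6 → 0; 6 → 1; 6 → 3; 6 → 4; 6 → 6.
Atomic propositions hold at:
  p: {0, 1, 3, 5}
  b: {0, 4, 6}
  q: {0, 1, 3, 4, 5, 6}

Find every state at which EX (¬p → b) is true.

{0, 1, 2, 3, 5, 6}

Sat(¬p) = {2, 4, 6}
Sat(¬p → b) = {0, 1, 3, 4, 5, 6}
Sat(EX (¬p → b)) = {s : some successor in {0, 1, 3, 4, 5, 6}} = {0, 1, 2, 3, 5, 6}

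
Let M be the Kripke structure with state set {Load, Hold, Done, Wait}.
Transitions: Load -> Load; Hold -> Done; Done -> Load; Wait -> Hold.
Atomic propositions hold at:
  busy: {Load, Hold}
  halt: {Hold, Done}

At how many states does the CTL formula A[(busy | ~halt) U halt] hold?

Sat(~halt) = {Load, Wait}
Sat(busy | ~halt) = {Load, Hold, Wait}
A[(busy | ~halt) U halt]: least fixpoint, start Z0 = Sat(halt) = {Hold, Done}, add states in Sat(busy | ~halt) with every successor in Z. Z1 = {Hold, Done, Wait}; fixed.
Sat(A[(busy | ~halt) U halt]) = {Hold, Done, Wait}
|Sat(A[(busy | ~halt) U halt])| = |{Hold, Done, Wait}| = 3.

3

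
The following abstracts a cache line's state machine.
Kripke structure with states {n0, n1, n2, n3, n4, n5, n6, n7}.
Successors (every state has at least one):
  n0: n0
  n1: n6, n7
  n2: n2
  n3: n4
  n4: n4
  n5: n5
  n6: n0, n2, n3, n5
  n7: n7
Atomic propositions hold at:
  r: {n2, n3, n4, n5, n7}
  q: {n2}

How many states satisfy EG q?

1

EG q: greatest fixpoint, start Z0 = {n2}, keep only states in Sat with some successor in Z. Already a fixed point.
Sat(EG q) = {n2}
|Sat(EG q)| = |{n2}| = 1.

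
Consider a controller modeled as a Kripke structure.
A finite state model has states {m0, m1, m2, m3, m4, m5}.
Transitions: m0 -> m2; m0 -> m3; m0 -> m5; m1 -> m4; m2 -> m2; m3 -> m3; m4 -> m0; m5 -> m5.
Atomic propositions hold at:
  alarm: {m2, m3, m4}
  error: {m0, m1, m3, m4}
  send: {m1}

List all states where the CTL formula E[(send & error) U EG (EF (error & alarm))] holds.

{m0, m1, m3, m4}

Sat(send & error) = {m1}
Sat(error & alarm) = {m3, m4}
EF (error & alarm): least fixpoint, start Z0 = {m3, m4}, add states with some successor in Z. Z1 = {m0, m1, m3, m4}; fixed.
Sat(EF (error & alarm)) = {m0, m1, m3, m4}
EG (EF (error & alarm)): greatest fixpoint, start Z0 = {m0, m1, m3, m4}, keep only states in Sat with some successor in Z. Already a fixed point.
Sat(EG (EF (error & alarm))) = {m0, m1, m3, m4}
E[(send & error) U EG (EF (error & alarm))]: least fixpoint, start Z0 = Sat(EG (EF (error & alarm))) = {m0, m1, m3, m4}, add states in Sat(send & error) with some successor in Z. Already a fixed point.
Sat(E[(send & error) U EG (EF (error & alarm))]) = {m0, m1, m3, m4}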